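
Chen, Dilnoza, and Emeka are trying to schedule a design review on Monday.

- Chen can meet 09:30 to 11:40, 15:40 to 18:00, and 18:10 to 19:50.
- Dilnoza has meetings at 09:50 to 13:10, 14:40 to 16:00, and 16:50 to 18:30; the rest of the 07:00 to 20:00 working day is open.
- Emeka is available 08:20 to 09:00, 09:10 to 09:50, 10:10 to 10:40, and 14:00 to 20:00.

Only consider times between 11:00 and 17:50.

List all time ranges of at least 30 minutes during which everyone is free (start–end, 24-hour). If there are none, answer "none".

Dilnoza free within 07:00–20:00: 07:00–09:50, 13:10–14:40, 16:00–16:50, 18:30–20:00.
Chen ∩ Dilnoza: 09:30–09:50, 16:00–16:50, 18:30–19:50.
Chen ∩ Dilnoza ∩ Emeka: 09:30–09:50, 16:00–16:50, 18:30–19:50.
Restricted to 11:00–17:50: 16:00–16:50.
Windows ≥ 30 min: 16:00–16:50.

16:00–16:50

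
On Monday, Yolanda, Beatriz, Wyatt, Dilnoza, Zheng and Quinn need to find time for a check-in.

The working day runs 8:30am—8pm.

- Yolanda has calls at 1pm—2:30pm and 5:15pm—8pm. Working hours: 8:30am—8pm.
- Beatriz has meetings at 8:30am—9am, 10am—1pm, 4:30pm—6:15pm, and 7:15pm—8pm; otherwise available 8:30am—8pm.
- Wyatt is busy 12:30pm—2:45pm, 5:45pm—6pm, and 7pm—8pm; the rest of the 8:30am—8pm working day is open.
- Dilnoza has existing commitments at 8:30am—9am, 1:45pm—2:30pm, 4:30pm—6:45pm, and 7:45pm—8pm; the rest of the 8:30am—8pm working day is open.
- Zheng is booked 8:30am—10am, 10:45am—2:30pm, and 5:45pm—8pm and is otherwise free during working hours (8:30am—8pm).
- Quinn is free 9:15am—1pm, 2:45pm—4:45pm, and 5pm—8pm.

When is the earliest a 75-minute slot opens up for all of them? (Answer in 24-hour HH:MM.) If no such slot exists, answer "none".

14:45

Yolanda free within 08:30–20:00: 08:30–13:00, 14:30–17:15.
Beatriz free within 08:30–20:00: 09:00–10:00, 13:00–16:30, 18:15–19:15.
Wyatt free within 08:30–20:00: 08:30–12:30, 14:45–17:45, 18:00–19:00.
Dilnoza free within 08:30–20:00: 09:00–13:45, 14:30–16:30, 18:45–19:45.
Zheng free within 08:30–20:00: 10:00–10:45, 14:30–17:45.
Yolanda ∩ Beatriz: 09:00–10:00, 14:30–16:30.
Yolanda ∩ Beatriz ∩ Wyatt: 09:00–10:00, 14:45–16:30.
Yolanda ∩ Beatriz ∩ Wyatt ∩ Dilnoza: 09:00–10:00, 14:45–16:30.
Yolanda ∩ Beatriz ∩ Wyatt ∩ Dilnoza ∩ Zheng: 14:45–16:30.
Yolanda ∩ Beatriz ∩ Wyatt ∩ Dilnoza ∩ Zheng ∩ Quinn: 14:45–16:30.
Windows ≥ 75 min: 14:45–16:30.
Earliest such window starts at 14:45.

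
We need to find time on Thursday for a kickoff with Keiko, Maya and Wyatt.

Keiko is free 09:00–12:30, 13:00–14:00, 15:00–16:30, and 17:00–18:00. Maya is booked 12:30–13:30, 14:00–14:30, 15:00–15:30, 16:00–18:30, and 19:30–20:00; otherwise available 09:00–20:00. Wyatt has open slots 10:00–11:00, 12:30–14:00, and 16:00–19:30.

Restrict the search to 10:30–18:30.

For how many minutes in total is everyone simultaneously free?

60 minutes

Maya free within 09:00–20:00: 09:00–12:30, 13:30–14:00, 14:30–15:00, 15:30–16:00, 18:30–19:30.
Keiko ∩ Maya: 09:00–12:30, 13:30–14:00, 15:30–16:00.
Keiko ∩ Maya ∩ Wyatt: 10:00–11:00, 13:30–14:00.
Restricted to 10:30–18:30: 10:30–11:00, 13:30–14:00.
Total common minutes: 30 + 30 = 60.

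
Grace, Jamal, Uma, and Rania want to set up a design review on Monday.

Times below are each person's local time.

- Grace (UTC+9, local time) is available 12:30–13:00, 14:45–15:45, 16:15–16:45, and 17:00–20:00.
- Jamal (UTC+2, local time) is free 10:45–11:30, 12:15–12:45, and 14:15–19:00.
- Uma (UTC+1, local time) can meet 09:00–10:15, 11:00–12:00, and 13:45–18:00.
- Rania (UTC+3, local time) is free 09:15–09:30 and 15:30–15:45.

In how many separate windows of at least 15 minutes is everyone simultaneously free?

Grace → UTC: 03:30–04:00, 05:45–06:45, 07:15–07:45, 08:00–11:00.
Jamal → UTC: 08:45–09:30, 10:15–10:45, 12:15–17:00.
Uma → UTC: 08:00–09:15, 10:00–11:00, 12:45–17:00.
Rania → UTC: 06:15–06:30, 12:30–12:45.
Grace ∩ Jamal: 08:45–09:30, 10:15–10:45.
Grace ∩ Jamal ∩ Uma: 08:45–09:15, 10:15–10:45.
Grace ∩ Jamal ∩ Uma ∩ Rania: (none).
Windows ≥ 15 min: (none).
That's 0 windows.

0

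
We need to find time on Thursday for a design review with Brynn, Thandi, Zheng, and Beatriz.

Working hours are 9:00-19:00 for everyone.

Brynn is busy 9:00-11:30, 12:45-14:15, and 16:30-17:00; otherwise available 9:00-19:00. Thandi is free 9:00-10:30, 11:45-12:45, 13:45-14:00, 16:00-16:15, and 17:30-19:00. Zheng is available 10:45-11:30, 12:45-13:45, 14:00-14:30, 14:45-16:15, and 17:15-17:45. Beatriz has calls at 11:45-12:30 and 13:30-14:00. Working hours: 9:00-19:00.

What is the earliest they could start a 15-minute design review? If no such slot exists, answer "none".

16:00

Brynn free within 09:00–19:00: 11:30–12:45, 14:15–16:30, 17:00–19:00.
Beatriz free within 09:00–19:00: 09:00–11:45, 12:30–13:30, 14:00–19:00.
Brynn ∩ Thandi: 11:45–12:45, 16:00–16:15, 17:30–19:00.
Brynn ∩ Thandi ∩ Zheng: 16:00–16:15, 17:30–17:45.
Brynn ∩ Thandi ∩ Zheng ∩ Beatriz: 16:00–16:15, 17:30–17:45.
Windows ≥ 15 min: 16:00–16:15, 17:30–17:45.
Earliest such window starts at 16:00.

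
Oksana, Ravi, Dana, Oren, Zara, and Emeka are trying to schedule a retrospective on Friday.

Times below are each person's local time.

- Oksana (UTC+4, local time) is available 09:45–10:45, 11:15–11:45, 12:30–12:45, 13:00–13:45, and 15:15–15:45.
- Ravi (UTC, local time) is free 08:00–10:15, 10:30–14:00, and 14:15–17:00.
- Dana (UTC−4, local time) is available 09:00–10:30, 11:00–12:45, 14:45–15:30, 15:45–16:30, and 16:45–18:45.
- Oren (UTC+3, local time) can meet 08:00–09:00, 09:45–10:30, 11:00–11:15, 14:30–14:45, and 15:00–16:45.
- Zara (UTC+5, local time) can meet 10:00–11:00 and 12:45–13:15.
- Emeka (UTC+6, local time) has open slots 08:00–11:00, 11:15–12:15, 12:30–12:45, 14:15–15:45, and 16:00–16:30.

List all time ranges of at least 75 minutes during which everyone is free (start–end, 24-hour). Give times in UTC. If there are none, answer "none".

none

Oksana → UTC: 05:45–06:45, 07:15–07:45, 08:30–08:45, 09:00–09:45, 11:15–11:45.
Ravi → UTC: 08:00–10:15, 10:30–14:00, 14:15–17:00.
Dana → UTC: 13:00–14:30, 15:00–16:45, 18:45–19:30, 19:45–20:30, 20:45–22:45.
Oren → UTC: 05:00–06:00, 06:45–07:30, 08:00–08:15, 11:30–11:45, 12:00–13:45.
Zara → UTC: 05:00–06:00, 07:45–08:15.
Emeka → UTC: 02:00–05:00, 05:15–06:15, 06:30–06:45, 08:15–09:45, 10:00–10:30.
Oksana ∩ Ravi: 08:30–08:45, 09:00–09:45, 11:15–11:45.
Oksana ∩ Ravi ∩ Dana: (none).
Oksana ∩ Ravi ∩ Dana ∩ Oren: (none).
Oksana ∩ Ravi ∩ Dana ∩ Oren ∩ Zara: (none).
Oksana ∩ Ravi ∩ Dana ∩ Oren ∩ Zara ∩ Emeka: (none).
Windows ≥ 75 min: (none).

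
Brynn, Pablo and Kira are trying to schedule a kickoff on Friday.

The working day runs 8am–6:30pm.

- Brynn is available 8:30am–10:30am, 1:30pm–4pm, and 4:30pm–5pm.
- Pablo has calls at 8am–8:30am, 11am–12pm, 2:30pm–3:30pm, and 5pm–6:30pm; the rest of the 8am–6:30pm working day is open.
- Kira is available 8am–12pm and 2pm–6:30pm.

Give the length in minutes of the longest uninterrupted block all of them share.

Pablo free within 08:00–18:30: 08:30–11:00, 12:00–14:30, 15:30–17:00.
Brynn ∩ Pablo: 08:30–10:30, 13:30–14:30, 15:30–16:00, 16:30–17:00.
Brynn ∩ Pablo ∩ Kira: 08:30–10:30, 14:00–14:30, 15:30–16:00, 16:30–17:00.
Common window lengths: 120, 30, 30, 30 min; longest is 120.

120 minutes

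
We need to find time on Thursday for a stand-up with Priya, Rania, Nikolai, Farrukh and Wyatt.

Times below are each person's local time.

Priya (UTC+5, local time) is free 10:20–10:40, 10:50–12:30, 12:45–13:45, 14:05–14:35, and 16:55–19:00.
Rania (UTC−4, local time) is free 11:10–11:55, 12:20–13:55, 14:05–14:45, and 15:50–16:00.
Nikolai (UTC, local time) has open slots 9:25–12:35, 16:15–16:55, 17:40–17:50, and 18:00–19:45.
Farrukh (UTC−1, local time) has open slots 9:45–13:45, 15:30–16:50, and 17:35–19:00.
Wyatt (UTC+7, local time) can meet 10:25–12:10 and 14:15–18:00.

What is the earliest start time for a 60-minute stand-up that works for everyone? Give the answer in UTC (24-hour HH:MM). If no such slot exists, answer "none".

Priya → UTC: 05:20–05:40, 05:50–07:30, 07:45–08:45, 09:05–09:35, 11:55–14:00.
Rania → UTC: 15:10–15:55, 16:20–17:55, 18:05–18:45, 19:50–20:00.
Nikolai → UTC: 09:25–12:35, 16:15–16:55, 17:40–17:50, 18:00–19:45.
Farrukh → UTC: 10:45–14:45, 16:30–17:50, 18:35–20:00.
Wyatt → UTC: 03:25–05:10, 07:15–11:00.
Priya ∩ Rania: (none).
Priya ∩ Rania ∩ Nikolai: (none).
Priya ∩ Rania ∩ Nikolai ∩ Farrukh: (none).
Priya ∩ Rania ∩ Nikolai ∩ Farrukh ∩ Wyatt: (none).
Windows ≥ 60 min: (none).

none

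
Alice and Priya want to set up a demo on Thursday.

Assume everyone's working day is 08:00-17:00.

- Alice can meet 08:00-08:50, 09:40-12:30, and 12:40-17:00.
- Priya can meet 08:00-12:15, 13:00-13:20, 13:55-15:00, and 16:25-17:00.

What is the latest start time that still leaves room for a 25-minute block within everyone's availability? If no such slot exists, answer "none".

Alice ∩ Priya: 08:00–08:50, 09:40–12:15, 13:00–13:20, 13:55–15:00, 16:25–17:00.
Windows ≥ 25 min: 08:00–08:50, 09:40–12:15, 13:55–15:00, 16:25–17:00.
Latest start in the last window 16:25–17:00 is 17:00 − 25 min = 16:35.

16:35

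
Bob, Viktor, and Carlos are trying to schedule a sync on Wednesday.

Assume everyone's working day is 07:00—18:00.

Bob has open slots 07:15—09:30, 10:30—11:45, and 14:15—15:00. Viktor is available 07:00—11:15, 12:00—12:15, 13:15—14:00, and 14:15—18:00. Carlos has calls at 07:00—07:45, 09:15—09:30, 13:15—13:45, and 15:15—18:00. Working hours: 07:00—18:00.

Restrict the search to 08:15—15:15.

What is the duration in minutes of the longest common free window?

60 minutes

Carlos free within 07:00–18:00: 07:45–09:15, 09:30–13:15, 13:45–15:15.
Bob ∩ Viktor: 07:15–09:30, 10:30–11:15, 14:15–15:00.
Bob ∩ Viktor ∩ Carlos: 07:45–09:15, 10:30–11:15, 14:15–15:00.
Restricted to 08:15–15:15: 08:15–09:15, 10:30–11:15, 14:15–15:00.
Common window lengths: 60, 45, 45 min; longest is 60.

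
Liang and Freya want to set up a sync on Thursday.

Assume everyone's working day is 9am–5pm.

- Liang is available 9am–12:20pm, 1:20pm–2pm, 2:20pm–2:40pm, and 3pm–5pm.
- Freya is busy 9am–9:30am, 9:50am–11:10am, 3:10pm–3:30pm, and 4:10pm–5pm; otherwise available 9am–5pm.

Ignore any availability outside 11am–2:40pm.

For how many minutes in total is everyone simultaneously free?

130 minutes

Freya free within 09:00–17:00: 09:30–09:50, 11:10–15:10, 15:30–16:10.
Liang ∩ Freya: 09:30–09:50, 11:10–12:20, 13:20–14:00, 14:20–14:40, 15:00–15:10, 15:30–16:10.
Restricted to 11:00–14:40: 11:10–12:20, 13:20–14:00, 14:20–14:40.
Total common minutes: 70 + 40 + 20 = 130.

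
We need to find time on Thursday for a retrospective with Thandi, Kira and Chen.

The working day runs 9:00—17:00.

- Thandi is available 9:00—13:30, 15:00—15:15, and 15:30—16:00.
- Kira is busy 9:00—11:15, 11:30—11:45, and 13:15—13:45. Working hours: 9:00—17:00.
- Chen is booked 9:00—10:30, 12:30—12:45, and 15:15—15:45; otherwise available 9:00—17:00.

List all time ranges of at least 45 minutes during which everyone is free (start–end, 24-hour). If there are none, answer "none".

11:45–12:30

Kira free within 09:00–17:00: 11:15–11:30, 11:45–13:15, 13:45–17:00.
Chen free within 09:00–17:00: 10:30–12:30, 12:45–15:15, 15:45–17:00.
Thandi ∩ Kira: 11:15–11:30, 11:45–13:15, 15:00–15:15, 15:30–16:00.
Thandi ∩ Kira ∩ Chen: 11:15–11:30, 11:45–12:30, 12:45–13:15, 15:00–15:15, 15:45–16:00.
Windows ≥ 45 min: 11:45–12:30.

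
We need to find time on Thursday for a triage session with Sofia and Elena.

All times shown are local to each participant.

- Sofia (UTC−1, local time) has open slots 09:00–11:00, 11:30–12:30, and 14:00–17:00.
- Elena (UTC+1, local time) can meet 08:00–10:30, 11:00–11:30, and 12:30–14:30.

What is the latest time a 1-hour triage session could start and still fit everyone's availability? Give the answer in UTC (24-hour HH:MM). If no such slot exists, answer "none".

12:30

Sofia → UTC: 10:00–12:00, 12:30–13:30, 15:00–18:00.
Elena → UTC: 07:00–09:30, 10:00–10:30, 11:30–13:30.
Sofia ∩ Elena: 10:00–10:30, 11:30–12:00, 12:30–13:30.
Windows ≥ 60 min: 12:30–13:30.
Latest start in the last window 12:30–13:30 is 13:30 − 60 min = 12:30.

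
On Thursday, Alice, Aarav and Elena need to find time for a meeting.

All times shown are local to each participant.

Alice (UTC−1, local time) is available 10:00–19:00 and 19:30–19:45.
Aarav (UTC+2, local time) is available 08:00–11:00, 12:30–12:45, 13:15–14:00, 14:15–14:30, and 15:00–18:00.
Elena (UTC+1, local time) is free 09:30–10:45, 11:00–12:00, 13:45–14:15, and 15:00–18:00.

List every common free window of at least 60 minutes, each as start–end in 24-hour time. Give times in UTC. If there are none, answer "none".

14:00–16:00

Alice → UTC: 11:00–20:00, 20:30–20:45.
Aarav → UTC: 06:00–09:00, 10:30–10:45, 11:15–12:00, 12:15–12:30, 13:00–16:00.
Elena → UTC: 08:30–09:45, 10:00–11:00, 12:45–13:15, 14:00–17:00.
Alice ∩ Aarav: 11:15–12:00, 12:15–12:30, 13:00–16:00.
Alice ∩ Aarav ∩ Elena: 13:00–13:15, 14:00–16:00.
Windows ≥ 60 min: 14:00–16:00.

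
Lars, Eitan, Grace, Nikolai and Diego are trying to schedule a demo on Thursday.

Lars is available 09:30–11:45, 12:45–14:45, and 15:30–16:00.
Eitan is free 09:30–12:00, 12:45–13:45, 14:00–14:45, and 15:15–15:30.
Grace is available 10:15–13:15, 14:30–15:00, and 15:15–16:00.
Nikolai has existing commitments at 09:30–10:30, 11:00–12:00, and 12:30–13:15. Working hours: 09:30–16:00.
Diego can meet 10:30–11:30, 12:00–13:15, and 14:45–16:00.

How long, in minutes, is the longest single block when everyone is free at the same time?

30 minutes

Nikolai free within 09:30–16:00: 10:30–11:00, 12:00–12:30, 13:15–16:00.
Lars ∩ Eitan: 09:30–11:45, 12:45–13:45, 14:00–14:45.
Lars ∩ Eitan ∩ Grace: 10:15–11:45, 12:45–13:15, 14:30–14:45.
Lars ∩ Eitan ∩ Grace ∩ Nikolai: 10:30–11:00, 14:30–14:45.
Lars ∩ Eitan ∩ Grace ∩ Nikolai ∩ Diego: 10:30–11:00.
Single common window of 30 minutes.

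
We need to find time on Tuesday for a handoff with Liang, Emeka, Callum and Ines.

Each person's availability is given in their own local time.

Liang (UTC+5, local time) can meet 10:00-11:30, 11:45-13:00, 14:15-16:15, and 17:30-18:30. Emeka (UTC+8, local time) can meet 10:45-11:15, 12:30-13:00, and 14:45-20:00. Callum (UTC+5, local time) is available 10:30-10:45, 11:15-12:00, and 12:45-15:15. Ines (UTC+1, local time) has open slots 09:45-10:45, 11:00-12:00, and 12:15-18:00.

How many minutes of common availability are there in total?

Liang → UTC: 05:00–06:30, 06:45–08:00, 09:15–11:15, 12:30–13:30.
Emeka → UTC: 02:45–03:15, 04:30–05:00, 06:45–12:00.
Callum → UTC: 05:30–05:45, 06:15–07:00, 07:45–10:15.
Ines → UTC: 08:45–09:45, 10:00–11:00, 11:15–17:00.
Liang ∩ Emeka: 06:45–08:00, 09:15–11:15.
Liang ∩ Emeka ∩ Callum: 06:45–07:00, 07:45–08:00, 09:15–10:15.
Liang ∩ Emeka ∩ Callum ∩ Ines: 09:15–09:45, 10:00–10:15.
Total common minutes: 30 + 15 = 45.

45 minutes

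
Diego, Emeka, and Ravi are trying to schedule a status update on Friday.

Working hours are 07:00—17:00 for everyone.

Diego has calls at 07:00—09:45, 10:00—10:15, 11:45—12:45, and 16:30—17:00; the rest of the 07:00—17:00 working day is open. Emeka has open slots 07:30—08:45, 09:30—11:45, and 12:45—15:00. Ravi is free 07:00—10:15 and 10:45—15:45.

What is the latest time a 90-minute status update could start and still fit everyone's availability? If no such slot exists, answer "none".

Diego free within 07:00–17:00: 09:45–10:00, 10:15–11:45, 12:45–16:30.
Diego ∩ Emeka: 09:45–10:00, 10:15–11:45, 12:45–15:00.
Diego ∩ Emeka ∩ Ravi: 09:45–10:00, 10:45–11:45, 12:45–15:00.
Windows ≥ 90 min: 12:45–15:00.
Latest start in the last window 12:45–15:00 is 15:00 − 90 min = 13:30.

13:30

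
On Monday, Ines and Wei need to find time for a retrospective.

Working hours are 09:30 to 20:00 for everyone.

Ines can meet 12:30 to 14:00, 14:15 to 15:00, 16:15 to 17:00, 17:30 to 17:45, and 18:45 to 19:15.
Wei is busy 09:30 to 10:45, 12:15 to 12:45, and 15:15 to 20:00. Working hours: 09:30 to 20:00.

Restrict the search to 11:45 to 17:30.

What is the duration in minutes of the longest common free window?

Wei free within 09:30–20:00: 10:45–12:15, 12:45–15:15.
Ines ∩ Wei: 12:45–14:00, 14:15–15:00.
Restricted to 11:45–17:30: 12:45–14:00, 14:15–15:00.
Common window lengths: 75, 45 min; longest is 75.

75 minutes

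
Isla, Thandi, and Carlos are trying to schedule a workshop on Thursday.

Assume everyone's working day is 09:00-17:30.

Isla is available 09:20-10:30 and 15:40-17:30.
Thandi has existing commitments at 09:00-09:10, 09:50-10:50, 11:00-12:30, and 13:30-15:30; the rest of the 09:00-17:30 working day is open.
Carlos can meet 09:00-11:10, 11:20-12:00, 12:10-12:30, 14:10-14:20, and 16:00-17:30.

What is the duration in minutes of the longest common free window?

90 minutes

Thandi free within 09:00–17:30: 09:10–09:50, 10:50–11:00, 12:30–13:30, 15:30–17:30.
Isla ∩ Thandi: 09:20–09:50, 15:40–17:30.
Isla ∩ Thandi ∩ Carlos: 09:20–09:50, 16:00–17:30.
Common window lengths: 30, 90 min; longest is 90.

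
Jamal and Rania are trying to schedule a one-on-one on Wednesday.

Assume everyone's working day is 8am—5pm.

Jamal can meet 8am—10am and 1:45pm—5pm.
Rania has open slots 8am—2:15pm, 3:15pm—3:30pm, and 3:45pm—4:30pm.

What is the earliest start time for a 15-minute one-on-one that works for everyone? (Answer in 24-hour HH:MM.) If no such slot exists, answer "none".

08:00

Jamal ∩ Rania: 08:00–10:00, 13:45–14:15, 15:15–15:30, 15:45–16:30.
Windows ≥ 15 min: 08:00–10:00, 13:45–14:15, 15:15–15:30, 15:45–16:30.
Earliest such window starts at 08:00.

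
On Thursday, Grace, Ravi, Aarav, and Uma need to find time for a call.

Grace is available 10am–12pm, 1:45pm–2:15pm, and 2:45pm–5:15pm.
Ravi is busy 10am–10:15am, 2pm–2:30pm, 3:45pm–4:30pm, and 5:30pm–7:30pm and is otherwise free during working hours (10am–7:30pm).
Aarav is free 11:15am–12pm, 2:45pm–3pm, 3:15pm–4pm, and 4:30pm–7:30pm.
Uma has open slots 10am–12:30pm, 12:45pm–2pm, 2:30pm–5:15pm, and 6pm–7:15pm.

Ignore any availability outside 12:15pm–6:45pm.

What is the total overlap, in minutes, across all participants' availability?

Ravi free within 10:00–19:30: 10:15–14:00, 14:30–15:45, 16:30–17:30.
Grace ∩ Ravi: 10:15–12:00, 13:45–14:00, 14:45–15:45, 16:30–17:15.
Grace ∩ Ravi ∩ Aarav: 11:15–12:00, 14:45–15:00, 15:15–15:45, 16:30–17:15.
Grace ∩ Ravi ∩ Aarav ∩ Uma: 11:15–12:00, 14:45–15:00, 15:15–15:45, 16:30–17:15.
Restricted to 12:15–18:45: 14:45–15:00, 15:15–15:45, 16:30–17:15.
Total common minutes: 15 + 30 + 45 = 90.

90 minutes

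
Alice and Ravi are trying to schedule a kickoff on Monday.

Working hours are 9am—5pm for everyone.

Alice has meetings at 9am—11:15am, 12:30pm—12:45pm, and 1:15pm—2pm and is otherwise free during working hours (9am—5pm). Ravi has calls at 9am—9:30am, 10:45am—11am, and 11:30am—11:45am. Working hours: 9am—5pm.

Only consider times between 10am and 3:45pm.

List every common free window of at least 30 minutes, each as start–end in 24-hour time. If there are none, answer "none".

Alice free within 09:00–17:00: 11:15–12:30, 12:45–13:15, 14:00–17:00.
Ravi free within 09:00–17:00: 09:30–10:45, 11:00–11:30, 11:45–17:00.
Alice ∩ Ravi: 11:15–11:30, 11:45–12:30, 12:45–13:15, 14:00–17:00.
Restricted to 10:00–15:45: 11:15–11:30, 11:45–12:30, 12:45–13:15, 14:00–15:45.
Windows ≥ 30 min: 11:45–12:30, 12:45–13:15, 14:00–15:45.

11:45–12:30, 12:45–13:15, 14:00–15:45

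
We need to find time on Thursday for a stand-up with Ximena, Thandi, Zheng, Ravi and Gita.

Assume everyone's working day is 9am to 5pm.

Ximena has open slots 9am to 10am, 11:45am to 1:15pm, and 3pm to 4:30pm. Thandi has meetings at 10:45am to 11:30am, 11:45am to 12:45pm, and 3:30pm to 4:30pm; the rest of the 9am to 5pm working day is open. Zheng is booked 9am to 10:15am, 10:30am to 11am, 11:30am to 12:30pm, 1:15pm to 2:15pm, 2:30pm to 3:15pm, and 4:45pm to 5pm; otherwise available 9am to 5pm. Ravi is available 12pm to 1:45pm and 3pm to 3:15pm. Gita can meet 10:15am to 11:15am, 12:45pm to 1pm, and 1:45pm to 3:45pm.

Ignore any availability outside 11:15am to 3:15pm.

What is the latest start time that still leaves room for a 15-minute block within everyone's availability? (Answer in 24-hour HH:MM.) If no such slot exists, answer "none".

Thandi free within 09:00–17:00: 09:00–10:45, 11:30–11:45, 12:45–15:30, 16:30–17:00.
Zheng free within 09:00–17:00: 10:15–10:30, 11:00–11:30, 12:30–13:15, 14:15–14:30, 15:15–16:45.
Ximena ∩ Thandi: 09:00–10:00, 12:45–13:15, 15:00–15:30.
Ximena ∩ Thandi ∩ Zheng: 12:45–13:15, 15:15–15:30.
Ximena ∩ Thandi ∩ Zheng ∩ Ravi: 12:45–13:15.
Ximena ∩ Thandi ∩ Zheng ∩ Ravi ∩ Gita: 12:45–13:00.
Restricted to 11:15–15:15: 12:45–13:00.
Windows ≥ 15 min: 12:45–13:00.
Latest start in the last window 12:45–13:00 is 13:00 − 15 min = 12:45.

12:45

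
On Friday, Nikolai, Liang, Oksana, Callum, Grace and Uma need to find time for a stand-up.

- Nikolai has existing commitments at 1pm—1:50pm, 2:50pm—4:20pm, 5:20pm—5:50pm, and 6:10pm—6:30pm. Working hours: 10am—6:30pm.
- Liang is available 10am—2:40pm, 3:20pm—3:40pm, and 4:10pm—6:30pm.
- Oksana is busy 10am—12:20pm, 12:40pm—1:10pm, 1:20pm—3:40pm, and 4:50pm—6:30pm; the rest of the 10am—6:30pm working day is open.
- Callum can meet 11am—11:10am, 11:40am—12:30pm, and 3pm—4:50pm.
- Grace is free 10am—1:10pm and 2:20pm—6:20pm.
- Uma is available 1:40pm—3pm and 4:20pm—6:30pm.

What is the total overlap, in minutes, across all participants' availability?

Nikolai free within 10:00–18:30: 10:00–13:00, 13:50–14:50, 16:20–17:20, 17:50–18:10.
Oksana free within 10:00–18:30: 12:20–12:40, 13:10–13:20, 15:40–16:50.
Nikolai ∩ Liang: 10:00–13:00, 13:50–14:40, 16:20–17:20, 17:50–18:10.
Nikolai ∩ Liang ∩ Oksana: 12:20–12:40, 16:20–16:50.
Nikolai ∩ Liang ∩ Oksana ∩ Callum: 12:20–12:30, 16:20–16:50.
Nikolai ∩ Liang ∩ Oksana ∩ Callum ∩ Grace: 12:20–12:30, 16:20–16:50.
Nikolai ∩ Liang ∩ Oksana ∩ Callum ∩ Grace ∩ Uma: 16:20–16:50.
Total common minutes: 30.

30 minutes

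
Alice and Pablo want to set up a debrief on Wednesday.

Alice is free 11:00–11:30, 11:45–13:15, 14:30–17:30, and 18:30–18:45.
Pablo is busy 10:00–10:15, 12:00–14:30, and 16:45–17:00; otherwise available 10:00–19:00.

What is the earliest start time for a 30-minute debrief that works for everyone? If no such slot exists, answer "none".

11:00

Pablo free within 10:00–19:00: 10:15–12:00, 14:30–16:45, 17:00–19:00.
Alice ∩ Pablo: 11:00–11:30, 11:45–12:00, 14:30–16:45, 17:00–17:30, 18:30–18:45.
Windows ≥ 30 min: 11:00–11:30, 14:30–16:45, 17:00–17:30.
Earliest such window starts at 11:00.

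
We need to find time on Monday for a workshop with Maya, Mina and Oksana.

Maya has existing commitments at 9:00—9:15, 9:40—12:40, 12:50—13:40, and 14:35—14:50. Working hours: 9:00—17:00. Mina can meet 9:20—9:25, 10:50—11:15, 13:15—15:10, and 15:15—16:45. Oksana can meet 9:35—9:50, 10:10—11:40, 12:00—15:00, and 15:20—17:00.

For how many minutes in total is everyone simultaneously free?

150 minutes

Maya free within 09:00–17:00: 09:15–09:40, 12:40–12:50, 13:40–14:35, 14:50–17:00.
Maya ∩ Mina: 09:20–09:25, 13:40–14:35, 14:50–15:10, 15:15–16:45.
Maya ∩ Mina ∩ Oksana: 13:40–14:35, 14:50–15:00, 15:20–16:45.
Total common minutes: 55 + 10 + 85 = 150.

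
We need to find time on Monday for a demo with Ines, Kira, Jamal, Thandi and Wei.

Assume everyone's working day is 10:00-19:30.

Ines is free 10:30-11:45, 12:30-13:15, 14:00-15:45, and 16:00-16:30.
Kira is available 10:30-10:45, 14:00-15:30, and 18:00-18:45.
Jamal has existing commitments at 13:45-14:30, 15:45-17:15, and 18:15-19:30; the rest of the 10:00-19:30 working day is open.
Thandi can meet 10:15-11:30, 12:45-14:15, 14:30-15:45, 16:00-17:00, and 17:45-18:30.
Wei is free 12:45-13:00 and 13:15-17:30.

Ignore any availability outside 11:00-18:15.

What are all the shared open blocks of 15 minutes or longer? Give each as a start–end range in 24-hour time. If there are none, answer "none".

14:30–15:30

Jamal free within 10:00–19:30: 10:00–13:45, 14:30–15:45, 17:15–18:15.
Ines ∩ Kira: 10:30–10:45, 14:00–15:30.
Ines ∩ Kira ∩ Jamal: 10:30–10:45, 14:30–15:30.
Ines ∩ Kira ∩ Jamal ∩ Thandi: 10:30–10:45, 14:30–15:30.
Ines ∩ Kira ∩ Jamal ∩ Thandi ∩ Wei: 14:30–15:30.
Restricted to 11:00–18:15: 14:30–15:30.
Windows ≥ 15 min: 14:30–15:30.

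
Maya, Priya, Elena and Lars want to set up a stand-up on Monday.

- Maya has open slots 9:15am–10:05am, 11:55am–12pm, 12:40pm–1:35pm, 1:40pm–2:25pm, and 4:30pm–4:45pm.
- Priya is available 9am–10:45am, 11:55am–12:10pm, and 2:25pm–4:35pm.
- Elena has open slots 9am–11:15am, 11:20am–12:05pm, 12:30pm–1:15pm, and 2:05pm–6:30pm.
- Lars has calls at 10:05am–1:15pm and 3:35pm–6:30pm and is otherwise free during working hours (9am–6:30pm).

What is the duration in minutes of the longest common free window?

50 minutes

Lars free within 09:00–18:30: 09:00–10:05, 13:15–15:35.
Maya ∩ Priya: 09:15–10:05, 11:55–12:00, 16:30–16:35.
Maya ∩ Priya ∩ Elena: 09:15–10:05, 11:55–12:00, 16:30–16:35.
Maya ∩ Priya ∩ Elena ∩ Lars: 09:15–10:05.
Single common window of 50 minutes.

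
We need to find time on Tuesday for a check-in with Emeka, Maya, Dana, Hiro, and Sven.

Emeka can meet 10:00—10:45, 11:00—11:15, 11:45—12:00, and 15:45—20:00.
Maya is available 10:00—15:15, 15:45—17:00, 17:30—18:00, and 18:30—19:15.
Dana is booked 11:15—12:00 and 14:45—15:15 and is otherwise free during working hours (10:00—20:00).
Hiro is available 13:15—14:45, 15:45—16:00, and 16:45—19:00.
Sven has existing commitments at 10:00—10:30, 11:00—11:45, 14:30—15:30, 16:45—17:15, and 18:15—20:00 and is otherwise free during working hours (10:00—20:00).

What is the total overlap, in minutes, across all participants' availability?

Dana free within 10:00–20:00: 10:00–11:15, 12:00–14:45, 15:15–20:00.
Sven free within 10:00–20:00: 10:30–11:00, 11:45–14:30, 15:30–16:45, 17:15–18:15.
Emeka ∩ Maya: 10:00–10:45, 11:00–11:15, 11:45–12:00, 15:45–17:00, 17:30–18:00, 18:30–19:15.
Emeka ∩ Maya ∩ Dana: 10:00–10:45, 11:00–11:15, 15:45–17:00, 17:30–18:00, 18:30–19:15.
Emeka ∩ Maya ∩ Dana ∩ Hiro: 15:45–16:00, 16:45–17:00, 17:30–18:00, 18:30–19:00.
Emeka ∩ Maya ∩ Dana ∩ Hiro ∩ Sven: 15:45–16:00, 17:30–18:00.
Total common minutes: 15 + 30 = 45.

45 minutes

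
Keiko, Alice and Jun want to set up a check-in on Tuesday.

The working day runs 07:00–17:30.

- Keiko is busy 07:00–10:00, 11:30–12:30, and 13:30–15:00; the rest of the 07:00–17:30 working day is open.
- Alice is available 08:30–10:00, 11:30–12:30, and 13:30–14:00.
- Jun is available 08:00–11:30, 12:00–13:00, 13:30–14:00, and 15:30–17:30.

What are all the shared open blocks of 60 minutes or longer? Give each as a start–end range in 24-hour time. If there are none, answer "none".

Keiko free within 07:00–17:30: 10:00–11:30, 12:30–13:30, 15:00–17:30.
Keiko ∩ Alice: (none).
Keiko ∩ Alice ∩ Jun: (none).
Windows ≥ 60 min: (none).

none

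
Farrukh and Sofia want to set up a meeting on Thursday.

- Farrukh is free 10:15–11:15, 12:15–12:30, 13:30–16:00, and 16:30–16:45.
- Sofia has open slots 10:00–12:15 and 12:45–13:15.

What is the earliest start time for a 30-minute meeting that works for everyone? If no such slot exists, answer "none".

Farrukh ∩ Sofia: 10:15–11:15.
Windows ≥ 30 min: 10:15–11:15.
Earliest such window starts at 10:15.

10:15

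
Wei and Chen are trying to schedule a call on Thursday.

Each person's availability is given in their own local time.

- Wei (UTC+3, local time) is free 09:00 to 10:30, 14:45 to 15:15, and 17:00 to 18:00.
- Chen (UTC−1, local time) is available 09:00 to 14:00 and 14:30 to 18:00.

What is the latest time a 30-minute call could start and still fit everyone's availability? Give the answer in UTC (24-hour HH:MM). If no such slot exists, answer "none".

14:30

Wei → UTC: 06:00–07:30, 11:45–12:15, 14:00–15:00.
Chen → UTC: 10:00–15:00, 15:30–19:00.
Wei ∩ Chen: 11:45–12:15, 14:00–15:00.
Windows ≥ 30 min: 11:45–12:15, 14:00–15:00.
Latest start in the last window 14:00–15:00 is 15:00 − 30 min = 14:30.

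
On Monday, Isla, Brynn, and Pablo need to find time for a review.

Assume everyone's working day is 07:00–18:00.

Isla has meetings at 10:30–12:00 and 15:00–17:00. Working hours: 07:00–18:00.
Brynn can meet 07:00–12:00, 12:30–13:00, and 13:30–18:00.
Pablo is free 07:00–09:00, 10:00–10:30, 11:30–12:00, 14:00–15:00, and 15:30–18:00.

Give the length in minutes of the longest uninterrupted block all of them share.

120 minutes

Isla free within 07:00–18:00: 07:00–10:30, 12:00–15:00, 17:00–18:00.
Isla ∩ Brynn: 07:00–10:30, 12:30–13:00, 13:30–15:00, 17:00–18:00.
Isla ∩ Brynn ∩ Pablo: 07:00–09:00, 10:00–10:30, 14:00–15:00, 17:00–18:00.
Common window lengths: 120, 30, 60, 60 min; longest is 120.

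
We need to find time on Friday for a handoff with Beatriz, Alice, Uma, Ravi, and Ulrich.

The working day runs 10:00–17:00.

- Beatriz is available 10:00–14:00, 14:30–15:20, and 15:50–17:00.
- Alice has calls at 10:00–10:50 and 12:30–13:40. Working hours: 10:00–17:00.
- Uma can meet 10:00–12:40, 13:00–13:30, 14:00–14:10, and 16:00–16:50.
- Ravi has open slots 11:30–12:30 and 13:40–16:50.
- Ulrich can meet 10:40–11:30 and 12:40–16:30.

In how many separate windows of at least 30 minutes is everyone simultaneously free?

Alice free within 10:00–17:00: 10:50–12:30, 13:40–17:00.
Beatriz ∩ Alice: 10:50–12:30, 13:40–14:00, 14:30–15:20, 15:50–17:00.
Beatriz ∩ Alice ∩ Uma: 10:50–12:30, 16:00–16:50.
Beatriz ∩ Alice ∩ Uma ∩ Ravi: 11:30–12:30, 16:00–16:50.
Beatriz ∩ Alice ∩ Uma ∩ Ravi ∩ Ulrich: 16:00–16:30.
Windows ≥ 30 min: 16:00–16:30.
That's 1 window.

1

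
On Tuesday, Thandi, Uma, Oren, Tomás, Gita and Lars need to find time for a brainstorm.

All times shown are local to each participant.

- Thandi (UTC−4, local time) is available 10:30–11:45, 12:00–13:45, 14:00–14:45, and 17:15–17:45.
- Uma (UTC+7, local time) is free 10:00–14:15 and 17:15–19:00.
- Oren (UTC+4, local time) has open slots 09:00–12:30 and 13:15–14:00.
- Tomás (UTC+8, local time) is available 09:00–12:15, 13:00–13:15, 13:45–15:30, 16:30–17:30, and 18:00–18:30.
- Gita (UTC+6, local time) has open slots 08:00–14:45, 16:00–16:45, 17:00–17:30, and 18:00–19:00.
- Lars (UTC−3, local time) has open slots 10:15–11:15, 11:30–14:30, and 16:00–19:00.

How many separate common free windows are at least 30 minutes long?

0

Thandi → UTC: 14:30–15:45, 16:00–17:45, 18:00–18:45, 21:15–21:45.
Uma → UTC: 03:00–07:15, 10:15–12:00.
Oren → UTC: 05:00–08:30, 09:15–10:00.
Tomás → UTC: 01:00–04:15, 05:00–05:15, 05:45–07:30, 08:30–09:30, 10:00–10:30.
Gita → UTC: 02:00–08:45, 10:00–10:45, 11:00–11:30, 12:00–13:00.
Lars → UTC: 13:15–14:15, 14:30–17:30, 19:00–22:00.
Thandi ∩ Uma: (none).
Thandi ∩ Uma ∩ Oren: (none).
Thandi ∩ Uma ∩ Oren ∩ Tomás: (none).
Thandi ∩ Uma ∩ Oren ∩ Tomás ∩ Gita: (none).
Thandi ∩ Uma ∩ Oren ∩ Tomás ∩ Gita ∩ Lars: (none).
Windows ≥ 30 min: (none).
That's 0 windows.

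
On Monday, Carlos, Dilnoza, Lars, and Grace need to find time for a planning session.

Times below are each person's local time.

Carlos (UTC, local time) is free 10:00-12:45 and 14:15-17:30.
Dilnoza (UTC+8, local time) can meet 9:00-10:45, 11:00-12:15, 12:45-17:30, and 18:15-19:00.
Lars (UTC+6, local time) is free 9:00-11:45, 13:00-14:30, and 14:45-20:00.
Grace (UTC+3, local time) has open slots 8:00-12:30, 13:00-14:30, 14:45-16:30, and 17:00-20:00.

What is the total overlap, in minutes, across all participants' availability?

45 minutes

Carlos → UTC: 10:00–12:45, 14:15–17:30.
Dilnoza → UTC: 01:00–02:45, 03:00–04:15, 04:45–09:30, 10:15–11:00.
Lars → UTC: 03:00–05:45, 07:00–08:30, 08:45–14:00.
Grace → UTC: 05:00–09:30, 10:00–11:30, 11:45–13:30, 14:00–17:00.
Carlos ∩ Dilnoza: 10:15–11:00.
Carlos ∩ Dilnoza ∩ Lars: 10:15–11:00.
Carlos ∩ Dilnoza ∩ Lars ∩ Grace: 10:15–11:00.
Total common minutes: 45.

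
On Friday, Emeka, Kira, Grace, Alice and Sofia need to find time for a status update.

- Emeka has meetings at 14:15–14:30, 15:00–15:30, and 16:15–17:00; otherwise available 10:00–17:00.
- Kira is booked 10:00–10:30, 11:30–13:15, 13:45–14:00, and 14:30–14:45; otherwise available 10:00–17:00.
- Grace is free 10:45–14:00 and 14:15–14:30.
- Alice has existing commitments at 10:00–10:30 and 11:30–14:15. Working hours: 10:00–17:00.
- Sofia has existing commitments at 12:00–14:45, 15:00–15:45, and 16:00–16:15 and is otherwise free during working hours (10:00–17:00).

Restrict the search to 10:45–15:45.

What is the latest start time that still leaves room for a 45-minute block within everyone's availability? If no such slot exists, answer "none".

10:45

Emeka free within 10:00–17:00: 10:00–14:15, 14:30–15:00, 15:30–16:15.
Kira free within 10:00–17:00: 10:30–11:30, 13:15–13:45, 14:00–14:30, 14:45–17:00.
Alice free within 10:00–17:00: 10:30–11:30, 14:15–17:00.
Sofia free within 10:00–17:00: 10:00–12:00, 14:45–15:00, 15:45–16:00, 16:15–17:00.
Emeka ∩ Kira: 10:30–11:30, 13:15–13:45, 14:00–14:15, 14:45–15:00, 15:30–16:15.
Emeka ∩ Kira ∩ Grace: 10:45–11:30, 13:15–13:45.
Emeka ∩ Kira ∩ Grace ∩ Alice: 10:45–11:30.
Emeka ∩ Kira ∩ Grace ∩ Alice ∩ Sofia: 10:45–11:30.
Restricted to 10:45–15:45: 10:45–11:30.
Windows ≥ 45 min: 10:45–11:30.
Latest start in the last window 10:45–11:30 is 11:30 − 45 min = 10:45.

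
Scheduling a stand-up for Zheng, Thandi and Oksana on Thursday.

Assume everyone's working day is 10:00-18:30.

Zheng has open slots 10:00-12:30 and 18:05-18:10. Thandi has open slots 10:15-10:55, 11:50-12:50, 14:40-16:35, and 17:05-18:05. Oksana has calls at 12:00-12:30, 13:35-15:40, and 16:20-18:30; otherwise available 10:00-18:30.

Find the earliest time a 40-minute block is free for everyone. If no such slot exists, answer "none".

Oksana free within 10:00–18:30: 10:00–12:00, 12:30–13:35, 15:40–16:20.
Zheng ∩ Thandi: 10:15–10:55, 11:50–12:30.
Zheng ∩ Thandi ∩ Oksana: 10:15–10:55, 11:50–12:00.
Windows ≥ 40 min: 10:15–10:55.
Earliest such window starts at 10:15.

10:15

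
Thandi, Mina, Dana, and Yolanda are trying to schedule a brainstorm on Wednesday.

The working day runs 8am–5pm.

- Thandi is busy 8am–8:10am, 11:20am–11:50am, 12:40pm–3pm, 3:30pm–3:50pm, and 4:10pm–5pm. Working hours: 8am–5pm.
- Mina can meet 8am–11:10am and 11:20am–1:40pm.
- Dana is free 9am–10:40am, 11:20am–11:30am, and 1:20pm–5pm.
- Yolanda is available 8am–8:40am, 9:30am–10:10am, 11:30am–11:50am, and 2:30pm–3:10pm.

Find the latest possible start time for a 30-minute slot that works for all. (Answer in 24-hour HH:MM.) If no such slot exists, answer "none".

Thandi free within 08:00–17:00: 08:10–11:20, 11:50–12:40, 15:00–15:30, 15:50–16:10.
Thandi ∩ Mina: 08:10–11:10, 11:50–12:40.
Thandi ∩ Mina ∩ Dana: 09:00–10:40.
Thandi ∩ Mina ∩ Dana ∩ Yolanda: 09:30–10:10.
Windows ≥ 30 min: 09:30–10:10.
Latest start in the last window 09:30–10:10 is 10:10 − 30 min = 09:40.

09:40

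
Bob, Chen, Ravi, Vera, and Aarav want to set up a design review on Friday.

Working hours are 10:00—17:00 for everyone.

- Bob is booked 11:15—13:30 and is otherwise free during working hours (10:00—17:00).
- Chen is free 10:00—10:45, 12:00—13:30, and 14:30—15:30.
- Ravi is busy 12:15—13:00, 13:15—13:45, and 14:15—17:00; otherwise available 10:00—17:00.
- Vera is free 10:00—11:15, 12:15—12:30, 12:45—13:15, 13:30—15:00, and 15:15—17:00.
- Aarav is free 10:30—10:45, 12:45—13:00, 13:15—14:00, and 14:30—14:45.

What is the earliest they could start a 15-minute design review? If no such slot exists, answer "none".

10:30

Bob free within 10:00–17:00: 10:00–11:15, 13:30–17:00.
Ravi free within 10:00–17:00: 10:00–12:15, 13:00–13:15, 13:45–14:15.
Bob ∩ Chen: 10:00–10:45, 14:30–15:30.
Bob ∩ Chen ∩ Ravi: 10:00–10:45.
Bob ∩ Chen ∩ Ravi ∩ Vera: 10:00–10:45.
Bob ∩ Chen ∩ Ravi ∩ Vera ∩ Aarav: 10:30–10:45.
Windows ≥ 15 min: 10:30–10:45.
Earliest such window starts at 10:30.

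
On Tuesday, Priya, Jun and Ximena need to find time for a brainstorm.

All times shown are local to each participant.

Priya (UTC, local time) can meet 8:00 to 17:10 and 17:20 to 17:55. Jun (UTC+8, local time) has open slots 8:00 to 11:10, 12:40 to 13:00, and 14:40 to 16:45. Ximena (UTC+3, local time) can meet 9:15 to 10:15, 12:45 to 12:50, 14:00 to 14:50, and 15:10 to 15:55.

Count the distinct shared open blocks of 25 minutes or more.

Priya → UTC: 08:00–17:10, 17:20–17:55.
Jun → UTC: 00:00–03:10, 04:40–05:00, 06:40–08:45.
Ximena → UTC: 06:15–07:15, 09:45–09:50, 11:00–11:50, 12:10–12:55.
Priya ∩ Jun: 08:00–08:45.
Priya ∩ Jun ∩ Ximena: (none).
Windows ≥ 25 min: (none).
That's 0 windows.

0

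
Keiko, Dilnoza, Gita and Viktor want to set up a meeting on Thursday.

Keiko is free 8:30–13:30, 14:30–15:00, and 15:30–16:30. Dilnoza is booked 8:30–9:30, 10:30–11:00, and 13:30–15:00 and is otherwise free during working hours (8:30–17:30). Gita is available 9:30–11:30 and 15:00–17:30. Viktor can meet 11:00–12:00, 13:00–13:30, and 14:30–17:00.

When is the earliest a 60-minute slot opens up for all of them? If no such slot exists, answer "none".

15:30

Dilnoza free within 08:30–17:30: 09:30–10:30, 11:00–13:30, 15:00–17:30.
Keiko ∩ Dilnoza: 09:30–10:30, 11:00–13:30, 15:30–16:30.
Keiko ∩ Dilnoza ∩ Gita: 09:30–10:30, 11:00–11:30, 15:30–16:30.
Keiko ∩ Dilnoza ∩ Gita ∩ Viktor: 11:00–11:30, 15:30–16:30.
Windows ≥ 60 min: 15:30–16:30.
Earliest such window starts at 15:30.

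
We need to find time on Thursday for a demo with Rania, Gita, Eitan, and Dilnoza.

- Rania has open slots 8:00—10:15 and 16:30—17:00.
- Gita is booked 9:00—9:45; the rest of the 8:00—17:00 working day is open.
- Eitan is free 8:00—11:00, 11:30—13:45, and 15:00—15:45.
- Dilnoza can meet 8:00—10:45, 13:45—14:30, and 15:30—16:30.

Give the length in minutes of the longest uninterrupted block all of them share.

Gita free within 08:00–17:00: 08:00–09:00, 09:45–17:00.
Rania ∩ Gita: 08:00–09:00, 09:45–10:15, 16:30–17:00.
Rania ∩ Gita ∩ Eitan: 08:00–09:00, 09:45–10:15.
Rania ∩ Gita ∩ Eitan ∩ Dilnoza: 08:00–09:00, 09:45–10:15.
Common window lengths: 60, 30 min; longest is 60.

60 minutes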